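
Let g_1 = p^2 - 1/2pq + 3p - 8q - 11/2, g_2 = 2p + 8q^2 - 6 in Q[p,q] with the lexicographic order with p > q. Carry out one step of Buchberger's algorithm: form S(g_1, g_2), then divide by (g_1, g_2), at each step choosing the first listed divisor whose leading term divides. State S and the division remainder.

S(g_1, g_2) = -4pq^2 - 1/2pq + 6p - 8q - 11/2; remainder on division = 16q^4 + 2q^3 - 36q^2 - 19/2q + 25/2.

lcm(LM(g_1), LM(g_2)) = p^2.
S = (lcm/LT(g_1))·g_1 − (lcm/LT(g_2))·g_2 = -4pq^2 - 1/2pq + 6p - 8q - 11/2.
Reduce S modulo (g_1, g_2) in that order:
  leading term pq^2: subtract (-2q^2)·g_2 from -4pq^2 - 1/2pq + 6p - 8q - 11/2 → -1/2pq + 6p + 16q^4 - 12q^2 - 8q - 11/2
  leading term pq: subtract (-1/4q)·g_2 from -1/2pq + 6p + 16q^4 - 12q^2 - 8q - 11/2 → 6p + 16q^4 + 2q^3 - 12q^2 - 19/2q - 11/2
  leading term p: subtract (3)·g_2 from 6p + 16q^4 + 2q^3 - 12q^2 - 19/2q - 11/2 → 16q^4 + 2q^3 - 36q^2 - 19/2q + 25/2
  leading term q^4: no divisor's leading term divides it; move 16q^4 to the remainder.
  leading term q^3: no divisor's leading term divides it; move 2q^3 to the remainder.
  leading term q^2: no divisor's leading term divides it; move -36q^2 to the remainder.
  leading term q: no divisor's leading term divides it; move -19/2q to the remainder.
  leading term 1: no divisor's leading term divides it; move 25/2 to the remainder.
The remainder 16q^4 + 2q^3 - 36q^2 - 19/2q + 25/2 is nonzero, so it would be added as the next basis element.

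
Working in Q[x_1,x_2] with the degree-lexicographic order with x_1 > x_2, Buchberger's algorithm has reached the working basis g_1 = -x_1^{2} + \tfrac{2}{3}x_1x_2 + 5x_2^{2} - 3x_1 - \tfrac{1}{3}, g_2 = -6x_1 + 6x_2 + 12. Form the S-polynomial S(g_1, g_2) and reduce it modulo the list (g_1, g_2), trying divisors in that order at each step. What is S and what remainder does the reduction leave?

S(g_1, g_2) = \tfrac{1}{3}x_1x_2 - 5x_2^{2} + 5x_1 + \tfrac{1}{3}; remainder on division = -\tfrac{14}{3}x_2^{2} + \tfrac{17}{3}x_2 + \tfrac{31}{3}.

lcm(LM(g_1), LM(g_2)) = x_1^{2}.
S = (lcm/LT(g_1))·g_1 − (lcm/LT(g_2))·g_2 = \tfrac{1}{3}x_1x_2 - 5x_2^{2} + 5x_1 + \tfrac{1}{3}.
Reduce S modulo (g_1, g_2) in that order:
  leading term x_1x_2: subtract (-\tfrac{1}{18}x_2)·g_2 from \tfrac{1}{3}x_1x_2 - 5x_2^{2} + 5x_1 + \tfrac{1}{3} → -\tfrac{14}{3}x_2^{2} + 5x_1 + \tfrac{2}{3}x_2 + \tfrac{1}{3}
  leading term x_2^{2}: no divisor's leading term divides it; move -\tfrac{14}{3}x_2^{2} to the remainder.
  leading term x_1: subtract (-\tfrac{5}{6})·g_2 from 5x_1 + \tfrac{2}{3}x_2 + \tfrac{1}{3} → \tfrac{17}{3}x_2 + \tfrac{31}{3}
  leading term x_2: no divisor's leading term divides it; move \tfrac{17}{3}x_2 to the remainder.
  leading term 1: no divisor's leading term divides it; move \tfrac{31}{3} to the remainder.
The remainder -\tfrac{14}{3}x_2^{2} + \tfrac{17}{3}x_2 + \tfrac{31}{3} is nonzero, so it would be added as the next basis element.
This is the inner loop of Buchberger's algorithm — each nonzero remainder becomes a new basis element.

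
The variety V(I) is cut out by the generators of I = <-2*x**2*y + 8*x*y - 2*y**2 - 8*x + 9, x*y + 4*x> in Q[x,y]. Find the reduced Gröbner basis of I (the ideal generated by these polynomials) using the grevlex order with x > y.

G = {y**3 + 4*y**2 - 9/2*y - 18, x**2 - 1/4*y**2 - 5*x + 9/8, x*y + 4*x}

f_1 = -2*x**2*y + 8*x*y - 2*y**2 - 8*x + 9, LT = x**2*y.
f_2 = x*y + 4*x, LT = x*y.

S(f_1,f_2): lcm = x**2*y. S = -4*x**2 - 4*x*y + y**2 + 4*x - 9/2.
  leading term x**2: no divisor's leading term divides it; move -4*x**2 to the remainder.
  leading term x*y: subtract (-4)·f_2 from -4*x*y + y**2 + 4*x - 9/2 → y**2 + 20*x - 9/2
  leading term y**2: no divisor's leading term divides it; move y**2 to the remainder.
  leading term x: no divisor's leading term divides it; move 20*x to the remainder.
  leading term 1: no divisor's leading term divides it; move -9/2 to the remainder.
  remainder -4*x**2 + y**2 + 20*x - 9/2 ≠ 0; add g_3 = -4*x**2 + y**2 + 20*x - 9/2 to the basis.

S(f_1,g_3): lcm = x**2*y. S = 1/4*y**3 + x*y + y**2 + 4*x - 9/8*y - 9/2.
  leading term y**3: no divisor's leading term divides it; move 1/4*y**3 to the remainder.
  leading term x*y: subtract (1)·f_2 from x*y + y**2 + 4*x - 9/8*y - 9/2 → y**2 - 9/8*y - 9/2
  leading term y**2: no divisor's leading term divides it; move y**2 to the remainder.
  leading term y: no divisor's leading term divides it; move -9/8*y to the remainder.
  leading term 1: no divisor's leading term divides it; move -9/2 to the remainder.
  remainder 1/4*y**3 + y**2 - 9/8*y - 9/2 ≠ 0; add g_4 = 1/4*y**3 + y**2 - 9/8*y - 9/2 to the basis.

S(f_2,g_3): lcm = x**2*y. S = 1/4*y**3 + 4*x**2 + 5*x*y - 9/8*y.
  leading term y**3: subtract (1)·g_4 from 1/4*y**3 + 4*x**2 + 5*x*y - 9/8*y → 4*x**2 + 5*x*y - y**2 + 9/2
  leading term x**2: subtract (-1)·g_3 from 4*x**2 + 5*x*y - y**2 + 9/2 → 5*x*y + 20*x
  leading term x*y: subtract (5)·f_2 from 5*x*y + 20*x → 0
  remainder 0.

S(f_1,g_4): lcm = x**2*y**3. S = -4*x**2*y**2 - 4*x*y**3 + y**4 + 9/2*x**2*y + 4*x*y**2 + 18*x**2 - 9/2*y**2.
  leading term x**2*y**2: subtract (2*y)·f_1 from -4*x**2*y**2 - 4*x*y**3 + y**4 + 9/2*x**2*y + 4*x*y**2 + 18*x**2 - 9/2*y**2 → -4*x*y**3 + y**4 + 9/2*x**2*y - 12*x*y**2 + 4*y**3 + 18*x**2 + 16*x*y - 9/2*y**2 - 18*y
  leading term x*y**3: subtract (-4*y**2)·f_2 from -4*x*y**3 + y**4 + 9/2*x**2*y - 12*x*y**2 + 4*y**3 + 18*x**2 + 16*x*y - 9/2*y**2 - 18*y → y**4 + 9/2*x**2*y + 4*x*y**2 + 4*y**3 + 18*x**2 + 16*x*y - 9/2*y**2 - 18*y
  leading term y**4: subtract (4*y)·g_4 from y**4 + 9/2*x**2*y + 4*x*y**2 + 4*y**3 + 18*x**2 + 16*x*y - 9/2*y**2 - 18*y → 9/2*x**2*y + 4*x*y**2 + 18*x**2 + 16*x*y
  leading term x**2*y: subtract (-9/4)·f_1 from 9/2*x**2*y + 4*x*y**2 + 18*x**2 + 16*x*y → 4*x*y**2 + 18*x**2 + 34*x*y - 9/2*y**2 - 18*x + 81/4
  leading term x*y**2: subtract (4*y)·f_2 from 4*x*y**2 + 18*x**2 + 34*x*y - 9/2*y**2 - 18*x + 81/4 → 18*x**2 + 18*x*y - 9/2*y**2 - 18*x + 81/4
  leading term x**2: subtract (-9/2)·g_3 from 18*x**2 + 18*x*y - 9/2*y**2 - 18*x + 81/4 → 18*x*y + 72*x
  leading term x*y: subtract (18)·f_2 from 18*x*y + 72*x → 0
  remainder 0.

S(f_2,g_4): lcm = x*y**3. S = 9/2*x*y + 18*x.
  leading term x*y: subtract (9/2)·f_2 from 9/2*x*y + 18*x → 0
  remainder 0.

S(g_3,g_4): leading monomials are coprime, so the S-polynomial reduces to 0 (Buchberger's first criterion).
Every S-polynomial of the final basis reduces to 0, so we have a Gröbner basis.
Inter-reduce: drop elements whose leading term is divisible by another's, tail-reduce, and make monic.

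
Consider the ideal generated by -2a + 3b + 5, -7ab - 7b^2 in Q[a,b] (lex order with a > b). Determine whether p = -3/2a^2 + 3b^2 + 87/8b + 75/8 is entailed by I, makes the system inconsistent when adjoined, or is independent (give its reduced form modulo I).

First compute the reduced Gröbner basis of I by Buchberger's algorithm.
f_1 = -2a + 3b + 5, LT = a.
f_2 = -7ab - 7b^2, LT = ab.

S(f_1,f_2): lcm = ab. S = -5/2b^2 - 5/2b.
  leading term b^2: no divisor's leading term divides it; move -5/2b^2 to the remainder.
  leading term b: no divisor's leading term divides it; move -5/2b to the remainder.
  remainder -5/2b^2 - 5/2b ≠ 0; add h_3 = -5/2b^2 - 5/2b to the basis.

The other S-polynomials (S(f_1,h_3), S(f_2,h_3)) all reduce to 0 modulo the current basis, so we have a Gröbner basis.
Inter-reduce: drop elements whose leading term is divisible by another's, tail-reduce, and make monic.
Reduced Gröbner basis: {a - 3/2b - 5/2, b^2 + b}.
Label its elements g_1 = a - 3/2b - 5/2, g_2 = b^2 + b.

Reduce p = -3/2a^2 + 3b^2 + 87/8b + 75/8 modulo G:
  leading term a^2: subtract (-3/2a)·g_1 from -3/2a^2 + 3b^2 + 87/8b + 75/8 → -9/4ab - 15/4a + 3b^2 + 87/8b + 75/8
  leading term ab: subtract (-9/4b)·g_1 from -9/4ab - 15/4a + 3b^2 + 87/8b + 75/8 → -15/4a - 3/8b^2 + 21/4b + 75/8
  leading term a: subtract (-15/4)·g_1 from -15/4a - 3/8b^2 + 21/4b + 75/8 → -3/8b^2 - 3/8b
  leading term b^2: subtract (-3/8)·g_2 from -3/8b^2 - 3/8b → 0
  normal form = 0.
Since the normal form is 0, p ∈ I.

Ideal membership is decidable via reduction modulo a Gröbner basis.

-3/2a^2 + 3b^2 + 87/8b + 75/8 lies in I (it reduces to 0).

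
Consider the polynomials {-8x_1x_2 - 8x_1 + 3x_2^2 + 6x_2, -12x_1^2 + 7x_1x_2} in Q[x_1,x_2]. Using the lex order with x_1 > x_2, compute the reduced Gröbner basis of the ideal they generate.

The reduced Gröbner basis is the canonical form of the ideal for this ordering.

f_1 = -8x_1x_2 - 8x_1 + 3x_2^2 + 6x_2, LT = x_1x_2.
f_2 = -12x_1^2 + 7x_1x_2, LT = x_1^2.

S(f_1,f_2): lcm = x_1^2x_2. S = x_1^2 + 5/24x_1x_2^2 - 3/4x_1x_2.
  leading term x_1^2: subtract (-1/12)·f_2 from x_1^2 + 5/24x_1x_2^2 - 3/4x_1x_2 → 5/24x_1x_2^2 - 1/6x_1x_2
  leading term x_1x_2^2: subtract (-5/192x_2)·f_1 from 5/24x_1x_2^2 - 1/6x_1x_2 → -3/8x_1x_2 + 5/64x_2^3 + 5/32x_2^2
  leading term x_1x_2: subtract (3/64)·f_1 from -3/8x_1x_2 + 5/64x_2^3 + 5/32x_2^2 → 3/8x_1 + 5/64x_2^3 + 1/64x_2^2 - 9/32x_2
  leading term x_1: no divisor's leading term divides it; move 3/8x_1 to the remainder.
  leading term x_2^3: no divisor's leading term divides it; move 5/64x_2^3 to the remainder.
  leading term x_2^2: no divisor's leading term divides it; move 1/64x_2^2 to the remainder.
  leading term x_2: no divisor's leading term divides it; move -9/32x_2 to the remainder.
  remainder 3/8x_1 + 5/64x_2^3 + 1/64x_2^2 - 9/32x_2 ≠ 0; add g_3 = 3/8x_1 + 5/64x_2^3 + 1/64x_2^2 - 9/32x_2 to the basis.

S(f_1,g_3): lcm = x_1x_2. S = x_1 - 5/24x_2^4 - 1/24x_2^3 + 3/8x_2^2 - 3/4x_2.
  leading term x_1: subtract (8/3)·g_3 from x_1 - 5/24x_2^4 - 1/24x_2^3 + 3/8x_2^2 - 3/4x_2 → -5/24x_2^4 - 1/4x_2^3 + 1/3x_2^2
  leading term x_2^4: no divisor's leading term divides it; move -5/24x_2^4 to the remainder.
  leading term x_2^3: no divisor's leading term divides it; move -1/4x_2^3 to the remainder.
  leading term x_2^2: no divisor's leading term divides it; move 1/3x_2^2 to the remainder.
  remainder -5/24x_2^4 - 1/4x_2^3 + 1/3x_2^2 ≠ 0; add g_4 = -5/24x_2^4 - 1/4x_2^3 + 1/3x_2^2 to the basis.

The other S-polynomials (S(f_2,g_3), S(f_1,g_4), S(f_2,g_4), S(g_3,g_4)) all reduce to 0 modulo the current basis, so we have a Gröbner basis.
Inter-reduce: drop elements whose leading term is divisible by another's, tail-reduce, and make monic.

G = {x_1 + 5/24x_2^3 + 1/24x_2^2 - 3/4x_2, x_2^4 + 6/5x_2^3 - 8/5x_2^2}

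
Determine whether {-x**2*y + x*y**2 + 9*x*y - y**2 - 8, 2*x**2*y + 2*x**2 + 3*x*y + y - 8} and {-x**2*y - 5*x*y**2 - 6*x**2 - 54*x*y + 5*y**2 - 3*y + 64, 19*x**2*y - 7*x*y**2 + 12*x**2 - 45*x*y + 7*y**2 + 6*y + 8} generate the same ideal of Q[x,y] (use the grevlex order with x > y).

Yes, the ideals are equal.

For a fixed monomial order, each ideal has a unique reduced Gröbner basis; comparing bases decides equality.
Buchberger on the first generating set:
f_1 = -x**2*y + x*y**2 + 9*x*y - y**2 - 8, LT = x**2*y.
f_2 = 2*x**2*y + 2*x**2 + 3*x*y + y - 8, LT = x**2*y.

S(f_1,f_2): lcm = x**2*y. S = -x*y**2 - x**2 - 21/2*x*y + y**2 - 1/2*y + 12.
  reduce S modulo (f_1, f_2):
  remainder -x*y**2 - x**2 - 21/2*x*y + y**2 - 1/2*y + 12 ≠ 0; add g_3 = -x*y**2 - x**2 - 21/2*x*y + y**2 - 1/2*y + 12 to the basis.

S(f_1,g_3): lcm = x**2*y**2. S = -x*y**3 - x**3 - 21/2*x**2*y - 8*x*y**2 + y**3 - 1/2*x*y + 12*x + 8*y.
  reduce S modulo (f_1, f_2, g_3):
  remainder -x**3 + 7*x**2 - 25/2*x*y + 3*y**2 + 12*x - 1/2*y - 8 ≠ 0; add g_4 = -x**3 + 7*x**2 - 25/2*x*y + 3*y**2 + 12*x - 1/2*y - 8 to the basis.

S(f_1,g_4): lcm = x**3*y. S = -x**2*y**2 - 2*x**2*y - 23/2*x*y**2 + 3*y**3 + 12*x*y - 1/2*y**2 + 8*x - 8*y.
  reduce S modulo (f_1, f_2, g_3, g_4):
  remainder 3*y**3 + 11*x**2 + 237/2*x*y - 10*y**2 + 8*x - 13/2*y - 124 ≠ 0; add g_5 = 3*y**3 + 11*x**2 + 237/2*x*y - 10*y**2 + 8*x - 13/2*y - 124 to the basis.

The other S-polynomials (S(f_2,g_3), S(f_2,g_4), S(g_3,g_4), S(f_1,g_5), S(f_2,g_5), S(g_3,g_5), S(g_4,g_5)) all reduce to 0 modulo the current basis, so we have a Gröbner basis.
Inter-reduce: drop elements whose leading term is divisible by another's, tail-reduce, and make monic.
Reduced Gröbner basis: {x**3 - 7*x**2 + 25/2*x*y - 3*y**2 - 12*x + 1/2*y + 8, x**2*y + x**2 + 3/2*x*y + 1/2*y - 4, x*y**2 + x**2 + 21/2*x*y - y**2 + 1/2*y - 12, y**3 + 11/3*x**2 + 79/2*x*y - 10/3*y**2 + 8/3*x - 13/6*y - 124/3}.

Buchberger on the second generating set:
h_1 = -x**2*y - 5*x*y**2 - 6*x**2 - 54*x*y + 5*y**2 - 3*y + 64, LT = x**2*y.
h_2 = 19*x**2*y - 7*x*y**2 + 12*x**2 - 45*x*y + 7*y**2 + 6*y + 8, LT = x**2*y.

S(h_1,h_2): lcm = x**2*y. S = 102/19*x*y**2 + 102/19*x**2 + 1071/19*x*y - 102/19*y**2 + 51/19*y - 1224/19.
  reduce S modulo (h_1, h_2):
  remainder 102/19*x*y**2 + 102/19*x**2 + 1071/19*x*y - 102/19*y**2 + 51/19*y - 1224/19 ≠ 0; add k_3 = 102/19*x*y**2 + 102/19*x**2 + 1071/19*x*y - 102/19*y**2 + 51/19*y - 1224/19 to the basis.

S(h_1,k_3): lcm = x**2*y**2. S = 5*x*y**3 - x**3 - 9/2*x**2*y + 55*x*y**2 - 5*y**3 - 1/2*x*y + 3*y**2 + 12*x - 64*y.
  reduce S modulo (h_1, h_2, k_3):
  remainder -x**3 + 7*x**2 - 25/2*x*y + 3*y**2 + 12*x - 1/2*y - 8 ≠ 0; add k_4 = -x**3 + 7*x**2 - 25/2*x*y + 3*y**2 + 12*x - 1/2*y - 8 to the basis.

S(h_1,k_4): lcm = x**3*y. S = 5*x**2*y**2 + 6*x**3 + 61*x**2*y - 35/2*x*y**2 + 3*y**3 + 15*x*y - 1/2*y**2 - 64*x - 8*y.
  reduce S modulo (h_1, h_2, k_3, k_4):
  remainder 3*y**3 + 11*x**2 + 237/2*x*y - 10*y**2 + 8*x - 13/2*y - 124 ≠ 0; add k_5 = 3*y**3 + 11*x**2 + 237/2*x*y - 10*y**2 + 8*x - 13/2*y - 124 to the basis.

The other S-polynomials (S(h_2,k_3), S(h_2,k_4), S(k_3,k_4), S(h_1,k_5), S(h_2,k_5), S(k_3,k_5), S(k_4,k_5)) all reduce to 0 modulo the current basis, so we have a Gröbner basis.
Inter-reduce: drop elements whose leading term is divisible by another's, tail-reduce, and make monic.
Reduced Gröbner basis: {x**3 - 7*x**2 + 25/2*x*y - 3*y**2 - 12*x + 1/2*y + 8, x**2*y + x**2 + 3/2*x*y + 1/2*y - 4, x*y**2 + x**2 + 21/2*x*y - y**2 + 1/2*y - 12, y**3 + 11/3*x**2 + 79/2*x*y - 10/3*y**2 + 8/3*x - 13/6*y - 124/3}.

These coincide, so the ideals are equal.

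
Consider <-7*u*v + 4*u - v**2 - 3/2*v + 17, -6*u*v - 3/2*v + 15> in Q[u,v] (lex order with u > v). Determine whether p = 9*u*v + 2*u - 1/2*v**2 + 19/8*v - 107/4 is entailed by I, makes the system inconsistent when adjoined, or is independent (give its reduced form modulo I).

First compute the reduced Gröbner basis of I by Buchberger's algorithm.
f_1 = -7*u*v + 4*u - v**2 - 3/2*v + 17, LT = u*v.
f_2 = -6*u*v - 3/2*v + 15, LT = u*v.

S(f_1,f_2): lcm = u*v. S = -4/7*u + 1/7*v**2 - 1/28*v + 1/14.
  leading term u: no divisor's leading term divides it; move -4/7*u to the remainder.
  leading term v**2: no divisor's leading term divides it; move 1/7*v**2 to the remainder.
  leading term v: no divisor's leading term divides it; move -1/28*v to the remainder.
  leading term 1: no divisor's leading term divides it; move 1/14 to the remainder.
  remainder -4/7*u + 1/7*v**2 - 1/28*v + 1/14 ≠ 0; add h_3 = -4/7*u + 1/7*v**2 - 1/28*v + 1/14 to the basis.

S(f_1,h_3): lcm = u*v. S = -4/7*u + 1/4*v**3 + 9/112*v**2 + 19/56*v - 17/7.
  leading term u: subtract (1)·h_3 from -4/7*u + 1/4*v**3 + 9/112*v**2 + 19/56*v - 17/7 → 1/4*v**3 - 1/16*v**2 + 3/8*v - 5/2
  leading term v**3: no divisor's leading term divides it; move 1/4*v**3 to the remainder.
  leading term v**2: no divisor's leading term divides it; move -1/16*v**2 to the remainder.
  leading term v: no divisor's leading term divides it; move 3/8*v to the remainder.
  leading term 1: no divisor's leading term divides it; move -5/2 to the remainder.
  remainder 1/4*v**3 - 1/16*v**2 + 3/8*v - 5/2 ≠ 0; add h_4 = 1/4*v**3 - 1/16*v**2 + 3/8*v - 5/2 to the basis.

The other S-polynomials (S(f_2,h_3), S(f_1,h_4), S(f_2,h_4), S(h_3,h_4)) all reduce to 0 modulo the current basis, so we have a Gröbner basis.
Inter-reduce: drop elements whose leading term is divisible by another's, tail-reduce, and make monic.
Reduced Gröbner basis: {u - 1/4*v**2 + 1/16*v - 1/8, v**3 - 1/4*v**2 + 3/2*v - 10}.
Label its elements g_1 = u - 1/4*v**2 + 1/16*v - 1/8, g_2 = v**3 - 1/4*v**2 + 3/2*v - 10.

Reduce p = 9*u*v + 2*u - 1/2*v**2 + 19/8*v - 107/4 modulo G:
  leading term u*v: subtract (9*v)·g_1 from 9*u*v + 2*u - 1/2*v**2 + 19/8*v - 107/4 → 2*u + 9/4*v**3 - 17/16*v**2 + 7/2*v - 107/4
  leading term u: subtract (2)·g_1 from 2*u + 9/4*v**3 - 17/16*v**2 + 7/2*v - 107/4 → 9/4*v**3 - 9/16*v**2 + 27/8*v - 53/2
  leading term v**3: subtract (9/4)·g_2 from 9/4*v**3 - 9/16*v**2 + 27/8*v - 53/2 → -4
  leading term 1: no divisor's leading term divides it; move -4 to the remainder.
  normal form = -4.
The normal form is nonzero, so p ∉ I. Since p minus its normal form lies in I, I + (p) = I + (r) where r = -4; decide whether this ideal is the whole ring.
Here r = -4 is a nonzero constant, hence a unit: 1 ∈ I + (p), the Gröbner basis of I + (p) is {1}, and the enlarged system has no common solution — adjoining p is inconsistent.

Adjoining 9*u*v + 2*u - 1/2*v**2 + 19/8*v - 107/4 makes the ideal the whole ring: the system is inconsistent.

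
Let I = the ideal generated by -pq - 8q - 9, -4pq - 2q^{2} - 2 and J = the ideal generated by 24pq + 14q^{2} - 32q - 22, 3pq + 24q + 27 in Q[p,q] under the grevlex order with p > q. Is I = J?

Yes, the ideals are equal.

For a fixed monomial order, each ideal has a unique reduced Gröbner basis; comparing bases decides equality.
Buchberger on the first generating set:
f_1 = -pq - 8q - 9, LT = pq.
f_2 = -4pq - 2q^{2} - 2, LT = pq.

S(f_1,f_2): lcm = pq. S = -\tfrac{1}{2}q^{2} + 8q + \tfrac{17}{2}.
  leading term q^{2}: no divisor's leading term divides it; move -\tfrac{1}{2}q^{2} to the remainder.
  leading term q: no divisor's leading term divides it; move 8q to the remainder.
  leading term 1: no divisor's leading term divides it; move \tfrac{17}{2} to the remainder.
  remainder -\tfrac{1}{2}q^{2} + 8q + \tfrac{17}{2} ≠ 0; add g_3 = -\tfrac{1}{2}q^{2} + 8q + \tfrac{17}{2} to the basis.

S(f_1,g_3): lcm = pq^{2}. S = 16pq + 8q^{2} + 17p + 9q.
  leading term pq: subtract (-16)·f_1 from 16pq + 8q^{2} + 17p + 9q → 8q^{2} + 17p - 119q - 144
  leading term q^{2}: subtract (-16)·g_3 from 8q^{2} + 17p - 119q - 144 → 17p + 9q - 8
  leading term p: no divisor's leading term divides it; move 17p to the remainder.
  leading term q: no divisor's leading term divides it; move 9q to the remainder.
  leading term 1: no divisor's leading term divides it; move -8 to the remainder.
  remainder 17p + 9q - 8 ≠ 0; add g_4 = 17p + 9q - 8 to the basis.

The other S-polynomials (S(f_2,g_3), S(f_1,g_4), S(f_2,g_4), S(g_3,g_4)) all reduce to 0 modulo the current basis, so we have a Gröbner basis.
Inter-reduce: drop elements whose leading term is divisible by another's, tail-reduce, and make monic.
Reduced Gröbner basis: {q^{2} - 16q - 17, p + \tfrac{9}{17}q - \tfrac{8}{17}}.

Buchberger on the second generating set:
h_1 = 24pq + 14q^{2} - 32q - 22, LT = pq.
h_2 = 3pq + 24q + 27, LT = pq.

S(h_1,h_2): lcm = pq. S = \tfrac{7}{12}q^{2} - \tfrac{28}{3}q - \tfrac{119}{12}.
  leading term q^{2}: no divisor's leading term divides it; move \tfrac{7}{12}q^{2} to the remainder.
  leading term q: no divisor's leading term divides it; move -\tfrac{28}{3}q to the remainder.
  leading term 1: no divisor's leading term divides it; move -\tfrac{119}{12} to the remainder.
  remainder \tfrac{7}{12}q^{2} - \tfrac{28}{3}q - \tfrac{119}{12} ≠ 0; add k_3 = \tfrac{7}{12}q^{2} - \tfrac{28}{3}q - \tfrac{119}{12} to the basis.

S(h_1,k_3): lcm = pq^{2}. S = \tfrac{7}{12}q^{3} + 16pq - \tfrac{4}{3}q^{2} + 17p - \tfrac{11}{12}q.
  leading term q^{3}: subtract (q)·k_3 from \tfrac{7}{12}q^{3} + 16pq - \tfrac{4}{3}q^{2} + 17p - \tfrac{11}{12}q → 16pq + 8q^{2} + 17p + 9q
  leading term pq: subtract (\tfrac{2}{3})·h_1 from 16pq + 8q^{2} + 17p + 9q → -\tfrac{4}{3}q^{2} + 17p + \tfrac{91}{3}q + \tfrac{44}{3}
  leading term q^{2}: subtract (-\tfrac{16}{7})·k_3 from -\tfrac{4}{3}q^{2} + 17p + \tfrac{91}{3}q + \tfrac{44}{3} → 17p + 9q - 8
  leading term p: no divisor's leading term divides it; move 17p to the remainder.
  leading term q: no divisor's leading term divides it; move 9q to the remainder.
  leading term 1: no divisor's leading term divides it; move -8 to the remainder.
  remainder 17p + 9q - 8 ≠ 0; add k_4 = 17p + 9q - 8 to the basis.

The other S-polynomials (S(h_2,k_3), S(h_1,k_4), S(h_2,k_4), S(k_3,k_4)) all reduce to 0 modulo the current basis, so we have a Gröbner basis.
Inter-reduce: drop elements whose leading term is divisible by another's, tail-reduce, and make monic.
Reduced Gröbner basis: {q^{2} - 16q - 17, p + \tfrac{9}{17}q - \tfrac{8}{17}}.

These coincide, so the ideals are equal.
The same test decides containment: I ⊆ J iff every generator of I reduces to 0 modulo a Gröbner basis of J.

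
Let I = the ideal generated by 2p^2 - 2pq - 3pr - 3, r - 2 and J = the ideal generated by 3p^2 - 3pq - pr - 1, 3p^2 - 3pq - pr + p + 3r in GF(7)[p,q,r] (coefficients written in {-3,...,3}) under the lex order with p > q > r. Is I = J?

Since reduced Gröbner bases are canonical representatives of ideals under a given ordering, it suffices to compute and compare them.
Buchberger on the first generating set:
f_1 = 2p^2 - 2pq - 3pr - 3, LT = p^2.
f_2 = r - 2, LT = r.

S(f_1,f_2): leading monomials are coprime, so the S-polynomial reduces to 0 (Buchberger's first criterion).
Every S-polynomial of the final basis reduces to 0, so we have a Gröbner basis.
Inter-reduce: drop elements whose leading term is divisible by another's, tail-reduce, and make monic.
Reduced Gröbner basis: {p^2 - pq - 3p + 2, r - 2}.

Buchberger on the second generating set:
h_1 = 3p^2 - 3pq - pr - 1, LT = p^2.
h_2 = 3p^2 - 3pq - pr + p + 3r, LT = p^2.

S(h_1,h_2): lcm = p^2. S = 2p - r + 2.
  leading term p: no divisor's leading term divides it; move 2p to the remainder.
  leading term r: no divisor's leading term divides it; move -r to the remainder.
  leading term 1: no divisor's leading term divides it; move 2 to the remainder.
  remainder 2p - r + 2 ≠ 0; add k_3 = 2p - r + 2 to the basis.

S(h_1,k_3): lcm = p^2. S = -pq - pr - p + 2.
  leading term pq: subtract (3q)·k_3 from -pq - pr - p + 2 → -pr - p + 3qr + q + 2
  leading term pr: subtract (3r)·k_3 from -pr - p + 3qr + q + 2 → -p + 3qr + q + 3r^2 + r + 2
  leading term p: subtract (3)·k_3 from -p + 3qr + q + 3r^2 + r + 2 → 3qr + q + 3r^2 - 3r + 3
  leading term qr: no divisor's leading term divides it; move 3qr to the remainder.
  leading term q: no divisor's leading term divides it; move q to the remainder.
  leading term r^2: no divisor's leading term divides it; move 3r^2 to the remainder.
  leading term r: no divisor's leading term divides it; move -3r to the remainder.
  leading term 1: no divisor's leading term divides it; move 3 to the remainder.
  remainder 3qr + q + 3r^2 - 3r + 3 ≠ 0; add k_4 = 3qr + q + 3r^2 - 3r + 3 to the basis.

S(h_2,k_3): lcm = p^2. S = -pq - pr - 3p + r.
  leading term pq: subtract (3q)·k_3 from -pq - pr - 3p + r → -pr - 3p + 3qr + q + r
  leading term pr: subtract (3r)·k_3 from -pr - 3p + 3qr + q + r → -3p + 3qr + q + 3r^2 + 2r
  leading term p: subtract (2)·k_3 from -3p + 3qr + q + 3r^2 + 2r → 3qr + q + 3r^2 - 3r + 3
  leading term qr: subtract (1)·k_4 from 3qr + q + 3r^2 - 3r + 3 → 0
  remainder 0.

S(h_1,k_4): leading monomials are coprime, so the S-polynomial reduces to 0 (Buchberger's first criterion).
S(h_2,k_4): leading monomials are coprime, so the S-polynomial reduces to 0 (Buchberger's first criterion).
S(k_3,k_4): leading monomials are coprime, so the S-polynomial reduces to 0 (Buchberger's first criterion).
Every S-polynomial of the final basis reduces to 0, so we have a Gröbner basis.
Inter-reduce: drop elements whose leading term is divisible by another's, tail-reduce, and make monic.
Reduced Gröbner basis: {p + 3r + 1, qr - 2q + r^2 - r + 1}.

The bases are distinct; the ideals are different.

No, the ideals differ.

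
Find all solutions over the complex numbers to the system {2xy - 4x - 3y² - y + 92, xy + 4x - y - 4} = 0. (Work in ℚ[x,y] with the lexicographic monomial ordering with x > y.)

Compute a lex Gröbner basis by Buchberger's algorithm.
f_1 = 2xy - 4x - 3y² - y + 92, LT = xy.
f_2 = xy + 4x - y - 4, LT = xy.

S(f_1,f_2): lcm = xy. S = -6x - 3/2y² + ½y + 50.
  leading term x: no divisor's leading term divides it; move -6x to the remainder.
  leading term y²: no divisor's leading term divides it; move -3/2y² to the remainder.
  leading term y: no divisor's leading term divides it; move ½y to the remainder.
  leading term 1: no divisor's leading term divides it; move 50 to the remainder.
  remainder -6x - 3/2y² + ½y + 50 ≠ 0; add h_3 = -6x - 3/2y² + ½y + 50 to the basis.

S(f_1,h_3): lcm = xy. S = -2x - ¼y³ - 17/12y² + 47/6y + 46.
  leading term x: subtract (⅓)·h_3 from -2x - ¼y³ - 17/12y² + 47/6y + 46 → -¼y³ - 11/12y² + 23/3y + 88/3
  leading term y³: no divisor's leading term divides it; move -¼y³ to the remainder.
  leading term y²: no divisor's leading term divides it; move -11/12y² to the remainder.
  leading term y: no divisor's leading term divides it; move 23/3y to the remainder.
  leading term 1: no divisor's leading term divides it; move 88/3 to the remainder.
  remainder -¼y³ - 11/12y² + 23/3y + 88/3 ≠ 0; add h_4 = -¼y³ - 11/12y² + 23/3y + 88/3 to the basis.

The other S-polynomials (S(f_2,h_3), S(f_1,h_4), S(f_2,h_4), S(h_3,h_4)) all reduce to 0 modulo the current basis, so we have a Gröbner basis.
Inter-reduce: drop elements whose leading term is divisible by another's, tail-reduce, and make monic.
Reduced Gröbner basis: {x + ¼y² - 1/12y - 25/3, y³ + 11/3y² - 92/3y - 352/3}.

From the last basis element, y³ + 11/3y² - 92/3y - 352/3 = 0, so y takes values in {-4, 1/6 - sqrt(1057)/6, 1/6 + sqrt(1057)/6}. Each choice, substituted upward through the basis, yields the corresponding point(s) of the solution set.
  y = -4: the earlier basis element becomes x - 4 = 0, giving x = 4 — point (4, -4).
  y = 1/6 - sqrt(1057)/6: the earlier basis element becomes x - 1 = 0, giving x = 1 — point (1, 1/6 - sqrt(1057)/6).
  y = 1/6 + sqrt(1057)/6: the earlier basis element becomes x - 1 = 0, giving x = 1 — point (1, 1/6 + sqrt(1057)/6).
Substituting each solution back into the original system confirms all equations vanish.

{(4, -4), (1, 1/6 - sqrt(1057)/6), (1, 1/6 + sqrt(1057)/6)}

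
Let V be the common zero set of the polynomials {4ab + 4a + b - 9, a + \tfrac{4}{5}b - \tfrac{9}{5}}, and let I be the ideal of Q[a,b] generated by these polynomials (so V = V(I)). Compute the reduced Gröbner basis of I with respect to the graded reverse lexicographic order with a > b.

G = {b^{2} - \tfrac{25}{16}b + \tfrac{9}{16}, a + \tfrac{4}{5}b - \tfrac{9}{5}}

f_1 = 4ab + 4a + b - 9, LT = ab.
f_2 = a + \tfrac{4}{5}b - \tfrac{9}{5}, LT = a.

S(f_1,f_2): lcm = ab. S = -\tfrac{4}{5}b^{2} + a + \tfrac{41}{20}b - \tfrac{9}{4}.
  leading term b^{2}: no divisor's leading term divides it; move -\tfrac{4}{5}b^{2} to the remainder.
  leading term a: subtract (1)·f_2 from a + \tfrac{41}{20}b - \tfrac{9}{4} → \tfrac{5}{4}b - \tfrac{9}{20}
  leading term b: no divisor's leading term divides it; move \tfrac{5}{4}b to the remainder.
  leading term 1: no divisor's leading term divides it; move -\tfrac{9}{20} to the remainder.
  remainder -\tfrac{4}{5}b^{2} + \tfrac{5}{4}b - \tfrac{9}{20} ≠ 0; add g_3 = -\tfrac{4}{5}b^{2} + \tfrac{5}{4}b - \tfrac{9}{20} to the basis.

The other S-polynomials (S(f_1,g_3), S(f_2,g_3)) all reduce to 0 modulo the current basis, so we have a Gröbner basis.
Inter-reduce: drop elements whose leading term is divisible by another's, tail-reduce, and make monic.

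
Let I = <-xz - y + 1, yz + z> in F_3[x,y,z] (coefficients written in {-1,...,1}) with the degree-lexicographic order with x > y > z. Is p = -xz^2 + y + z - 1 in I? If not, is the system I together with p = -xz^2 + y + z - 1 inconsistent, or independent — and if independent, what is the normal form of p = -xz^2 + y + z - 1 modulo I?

-xz^2 + y + z - 1 is independent of I; its normal form modulo I is y - z - 1.

First compute the reduced Gröbner basis of I by Buchberger's algorithm.
f_1 = -xz - y + 1, LT = xz.
f_2 = yz + z, LT = yz.

S(f_1,f_2): lcm = xyz. S = -xz + y^2 - y.
  leading term xz: subtract (1)·f_1 from -xz + y^2 - y → y^2 - 1
  leading term y^2: no divisor's leading term divides it; move y^2 to the remainder.
  leading term 1: no divisor's leading term divides it; move -1 to the remainder.
  remainder y^2 - 1 ≠ 0; add h_3 = y^2 - 1 to the basis.

The other S-polynomials (S(f_1,h_3), S(f_2,h_3)) all reduce to 0 modulo the current basis, so we have a Gröbner basis.
Inter-reduce: drop elements whose leading term is divisible by another's, tail-reduce, and make monic.
Reduced Gröbner basis: {xz + y - 1, y^2 - 1, yz + z}.
Label its elements g_1 = xz + y - 1, g_2 = y^2 - 1, g_3 = yz + z.

Reduce p = -xz^2 + y + z - 1 modulo G:
  leading term xz^2: subtract (-z)·g_1 from -xz^2 + y + z - 1 → yz + y - 1
  leading term yz: subtract (1)·g_3 from yz + y - 1 → y - z - 1
  leading term y: no divisor's leading term divides it; move y to the remainder.
  leading term z: no divisor's leading term divides it; move -z to the remainder.
  leading term 1: no divisor's leading term divides it; move -1 to the remainder.
  normal form = y - z - 1.
The normal form is nonzero, so p ∉ I. Since p minus its normal form lies in I, I + (p) = I + (r) where r = y - z - 1; decide whether this ideal is the whole ring.
Run Buchberger on G together with r (pairs among the g_i already reduce to 0 since G is a Gröbner basis):
g_1 = xz + y - 1, LT = xz.
g_2 = y^2 - 1, LT = y^2.
g_3 = yz + z, LT = yz.
r = y - z - 1, LT = y.

S(g_3,r): lcm = yz. S = z^2 - z.
  leading term z^2: no divisor's leading term divides it; move z^2 to the remainder.
  leading term z: no divisor's leading term divides it; move -z to the remainder.
  remainder z^2 - z ≠ 0; add m_5 = z^2 - z to the basis.

The other S-polynomials (S(g_1,g_2), S(g_1,g_3), S(g_1,r), S(g_2,g_3), S(g_2,r), S(g_1,m_5), S(g_2,m_5), S(g_3,m_5), S(r,m_5)) all reduce to 0 modulo the current basis, so we have a Gröbner basis.
Inter-reduce: drop elements whose leading term is divisible by another's, tail-reduce, and make monic.
Reduced Gröbner basis: {xz + z, z^2 - z, y - z - 1}.
The reduced Gröbner basis of I + (p) is {xz + z, z^2 - z, y - z - 1} ≠ {1}, a proper ideal, so the enlarged system stays consistent: p is independent of I, with normal form y - z - 1.

The remainder on division by a Gröbner basis is unique — it is the normal form.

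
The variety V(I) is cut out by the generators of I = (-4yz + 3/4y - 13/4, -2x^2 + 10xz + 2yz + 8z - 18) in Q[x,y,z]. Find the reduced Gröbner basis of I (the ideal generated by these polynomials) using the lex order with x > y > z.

f_1 = -4yz + 3/4y - 13/4, LT = yz.
f_2 = -2x^2 + 10xz + 2yz + 8z - 18, LT = x^2.

The S-polynomials (S(f_1,f_2)) all reduce to 0 modulo the current basis, so we have a Gröbner basis.

G = {x^2 - 5xz - 3/16y - 4z + 157/16, yz - 3/16y + 13/16}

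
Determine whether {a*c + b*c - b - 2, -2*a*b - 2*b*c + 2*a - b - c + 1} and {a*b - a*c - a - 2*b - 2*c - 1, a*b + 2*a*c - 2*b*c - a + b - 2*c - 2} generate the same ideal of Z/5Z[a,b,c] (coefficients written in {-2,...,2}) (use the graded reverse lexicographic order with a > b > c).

No, the ideals differ.

Equality of ideals is decidable: compute both reduced Gröbner bases (unique for the ordering) and check whether they agree.
Buchberger on the first generating set:
f_1 = a*c + b*c - b - 2, LT = a*c.
f_2 = -2*a*b - 2*b*c + 2*a - b - c + 1, LT = a*b.

S(f_1,f_2): lcm = a*b*c. S = b**2*c - b*c**2 - b**2 + a*c + 2*b*c + 2*c**2 - 2*b - 2*c.
  leading term b**2*c: no divisor's leading term divides it; move b**2*c to the remainder.
  leading term b*c**2: no divisor's leading term divides it; move -b*c**2 to the remainder.
  leading term b**2: no divisor's leading term divides it; move -b**2 to the remainder.
  leading term a*c: subtract (1)·f_1 from a*c + 2*b*c + 2*c**2 - 2*b - 2*c → b*c + 2*c**2 - b - 2*c + 2
  leading term b*c: no divisor's leading term divides it; move b*c to the remainder.
  leading term c**2: no divisor's leading term divides it; move 2*c**2 to the remainder.
  leading term b: no divisor's leading term divides it; move -b to the remainder.
  leading term c: no divisor's leading term divides it; move -2*c to the remainder.
  leading term 1: no divisor's leading term divides it; move 2 to the remainder.
  remainder b**2*c - b*c**2 - b**2 + b*c + 2*c**2 - b - 2*c + 2 ≠ 0; add g_3 = b**2*c - b*c**2 - b**2 + b*c + 2*c**2 - b - 2*c + 2 to the basis.

The other S-polynomials (S(f_1,g_3), S(f_2,g_3)) all reduce to 0 modulo the current basis, so we have a Gröbner basis.
Inter-reduce: drop elements whose leading term is divisible by another's, tail-reduce, and make monic.
Reduced Gröbner basis: {b**2*c - b*c**2 - b**2 + b*c + 2*c**2 - b - 2*c + 2, a*b + b*c - a - 2*b - 2*c + 2, a*c + b*c - b - 2}.

Buchberger on the second generating set:
h_1 = a*b - a*c - a - 2*b - 2*c - 1, LT = a*b.
h_2 = a*b + 2*a*c - 2*b*c - a + b - 2*c - 2, LT = a*b.

S(h_1,h_2): lcm = a*b. S = 2*a*c + 2*b*c + 2*b + 1.
  leading term a*c: no divisor's leading term divides it; move 2*a*c to the remainder.
  leading term b*c: no divisor's leading term divides it; move 2*b*c to the remainder.
  leading term b: no divisor's leading term divides it; move 2*b to the remainder.
  leading term 1: no divisor's leading term divides it; move 1 to the remainder.
  remainder 2*a*c + 2*b*c + 2*b + 1 ≠ 0; add k_3 = 2*a*c + 2*b*c + 2*b + 1 to the basis.

S(h_1,k_3): lcm = a*b*c. S = -b**2*c - a*c**2 - b**2 - a*c - 2*b*c - 2*c**2 + 2*b - c.
  leading term b**2*c: no divisor's leading term divides it; move -b**2*c to the remainder.
  leading term a*c**2: subtract (2*c)·k_3 from -a*c**2 - b**2 - a*c - 2*b*c - 2*c**2 + 2*b - c → b*c**2 - b**2 - a*c - b*c - 2*c**2 + 2*b + 2*c
  leading term b*c**2: no divisor's leading term divides it; move b*c**2 to the remainder.
  leading term b**2: no divisor's leading term divides it; move -b**2 to the remainder.
  leading term a*c: subtract (2)·k_3 from -a*c - b*c - 2*c**2 + 2*b + 2*c → -2*c**2 - 2*b + 2*c - 2
  leading term c**2: no divisor's leading term divides it; move -2*c**2 to the remainder.
  leading term b: no divisor's leading term divides it; move -2*b to the remainder.
  leading term c: no divisor's leading term divides it; move 2*c to the remainder.
  leading term 1: no divisor's leading term divides it; move -2 to the remainder.
  remainder -b**2*c + b*c**2 - b**2 - 2*c**2 - 2*b + 2*c - 2 ≠ 0; add k_4 = -b**2*c + b*c**2 - b**2 - 2*c**2 - 2*b + 2*c - 2 to the basis.

The other S-polynomials (S(h_2,k_3), S(h_1,k_4), S(h_2,k_4), S(k_3,k_4)) all reduce to 0 modulo the current basis, so we have a Gröbner basis.
Inter-reduce: drop elements whose leading term is divisible by another's, tail-reduce, and make monic.
Reduced Gröbner basis: {b**2*c - b*c**2 + b**2 + 2*c**2 + 2*b - 2*c + 2, a*b + b*c - a - b - 2*c + 2, a*c + b*c + b - 2}.

The bases are distinct; the ideals are different.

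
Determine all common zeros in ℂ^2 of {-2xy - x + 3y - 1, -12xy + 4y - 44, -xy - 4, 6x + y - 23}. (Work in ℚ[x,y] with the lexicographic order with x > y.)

{(4, -1)}

Compute a lex Gröbner basis by Buchberger's algorithm.
f_1 = -2xy - x + 3y - 1, LT = xy.
f_2 = -12xy + 4y - 44, LT = xy.
f_3 = -xy - 4, LT = xy.
f_4 = 6x + y - 23, LT = x.

S(f_1,f_2): lcm = xy. S = ½x - 7/6y - 19/6.
  leading term x: subtract (1/12)·f_4 from ½x - 7/6y - 19/6 → -5/4y - 5/4
  leading term y: no divisor's leading term divides it; move -5/4y to the remainder.
  leading term 1: no divisor's leading term divides it; move -5/4 to the remainder.
  remainder -5/4y - 5/4 ≠ 0; add h_5 = -5/4y - 5/4 to the basis.

The other S-polynomials (S(f_1,f_3), S(f_1,f_4), S(f_2,f_3), S(f_2,f_4), S(f_3,f_4), S(f_1,h_5), S(f_2,h_5), S(f_3,h_5), S(f_4,h_5)) all reduce to 0 modulo the current basis, so we have a Gröbner basis.
Inter-reduce: drop elements whose leading term is divisible by another's, tail-reduce, and make monic.
Reduced Gröbner basis: {x - 4, y + 1}.

The lex basis is triangular: the last element involves only y. Solving y + 1 = 0 gives y ∈ {-1}; substituting each value into the earlier elements determines the remaining variables.
  y = -1: the earlier basis element becomes x - 4 = 0, giving x = 4 — point (4, -1).
Substituting each solution back into the original system confirms all equations vanish.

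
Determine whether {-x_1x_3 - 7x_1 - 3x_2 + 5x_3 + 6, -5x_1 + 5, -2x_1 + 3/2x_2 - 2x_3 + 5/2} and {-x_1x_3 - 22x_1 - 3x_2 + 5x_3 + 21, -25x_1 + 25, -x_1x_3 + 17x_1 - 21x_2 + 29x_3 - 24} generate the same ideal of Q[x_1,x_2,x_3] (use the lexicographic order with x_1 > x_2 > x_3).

Yes, the ideals are equal.

For a fixed monomial order, each ideal has a unique reduced Gröbner basis; comparing bases decides equality.
Buchberger on the first generating set:
f_1 = -x_1x_3 - 7x_1 - 3x_2 + 5x_3 + 6, LT = x_1x_3.
f_2 = -5x_1 + 5, LT = x_1.
f_3 = -2x_1 + 3/2x_2 - 2x_3 + 5/2, LT = x_1.

S(f_1,f_2): lcm = x_1x_3. S = 7x_1 + 3x_2 - 4x_3 - 6.
  leading term x_1: subtract (-7/5)·f_2 from 7x_1 + 3x_2 - 4x_3 - 6 → 3x_2 - 4x_3 + 1
  leading term x_2: no divisor's leading term divides it; move 3x_2 to the remainder.
  leading term x_3: no divisor's leading term divides it; move -4x_3 to the remainder.
  leading term 1: no divisor's leading term divides it; move 1 to the remainder.
  remainder 3x_2 - 4x_3 + 1 ≠ 0; add g_4 = 3x_2 - 4x_3 + 1 to the basis.

The other S-polynomials (S(f_1,f_3), S(f_2,f_3), S(f_1,g_4), S(f_2,g_4), S(f_3,g_4)) all reduce to 0 modulo the current basis, so we have a Gröbner basis.
Inter-reduce: drop elements whose leading term is divisible by another's, tail-reduce, and make monic.
Reduced Gröbner basis: {x_1 - 1, x_2 - 4/3x_3 + 1/3}.

Buchberger on the second generating set:
h_1 = -x_1x_3 - 22x_1 - 3x_2 + 5x_3 + 21, LT = x_1x_3.
h_2 = -25x_1 + 25, LT = x_1.
h_3 = -x_1x_3 + 17x_1 - 21x_2 + 29x_3 - 24, LT = x_1x_3.

S(h_1,h_2): lcm = x_1x_3. S = 22x_1 + 3x_2 - 4x_3 - 21.
  leading term x_1: subtract (-22/25)·h_2 from 22x_1 + 3x_2 - 4x_3 - 21 → 3x_2 - 4x_3 + 1
  leading term x_2: no divisor's leading term divides it; move 3x_2 to the remainder.
  leading term x_3: no divisor's leading term divides it; move -4x_3 to the remainder.
  leading term 1: no divisor's leading term divides it; move 1 to the remainder.
  remainder 3x_2 - 4x_3 + 1 ≠ 0; add k_4 = 3x_2 - 4x_3 + 1 to the basis.

The other S-polynomials (S(h_1,h_3), S(h_2,h_3), S(h_1,k_4), S(h_2,k_4), S(h_3,k_4)) all reduce to 0 modulo the current basis, so we have a Gröbner basis.
Inter-reduce: drop elements whose leading term is divisible by another's, tail-reduce, and make monic.
Reduced Gröbner basis: {x_1 - 1, x_2 - 4/3x_3 + 1/3}.

The two bases agree; hence the ideals are identical.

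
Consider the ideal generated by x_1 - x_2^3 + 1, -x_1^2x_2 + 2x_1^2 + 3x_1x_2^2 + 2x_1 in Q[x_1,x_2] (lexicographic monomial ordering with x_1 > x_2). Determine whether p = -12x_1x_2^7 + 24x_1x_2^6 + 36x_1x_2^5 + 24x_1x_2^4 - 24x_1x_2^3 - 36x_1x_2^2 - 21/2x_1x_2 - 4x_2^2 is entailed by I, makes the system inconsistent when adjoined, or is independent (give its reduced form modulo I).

-12x_1x_2^7 + 24x_1x_2^6 + 36x_1x_2^5 + 24x_1x_2^4 - 24x_1x_2^3 - 36x_1x_2^2 - 21/2x_1x_2 - 4x_2^2 is independent of I; its normal form modulo I is 3/2x_2^4 - 4x_2^2 - 3/2x_2.

First compute the reduced Gröbner basis of I by Buchberger's algorithm.
f_1 = x_1 - x_2^3 + 1, LT = x_1.
f_2 = -x_1^2x_2 + 2x_1^2 + 3x_1x_2^2 + 2x_1, LT = x_1^2x_2.

S(f_1,f_2): lcm = x_1^2x_2. S = 2x_1^2 - x_1x_2^4 + 3x_1x_2^2 + x_1x_2 + 2x_1.
  reduce S modulo (f_1, f_2):
  remainder -x_2^7 + 2x_2^6 + 3x_2^5 + 2x_2^4 - 2x_2^3 - 3x_2^2 - x_2 ≠ 0; add h_3 = -x_2^7 + 2x_2^6 + 3x_2^5 + 2x_2^4 - 2x_2^3 - 3x_2^2 - x_2 to the basis.

The other S-polynomials (S(f_1,h_3), S(f_2,h_3)) all reduce to 0 modulo the current basis, so we have a Gröbner basis.
Inter-reduce: drop elements whose leading term is divisible by another's, tail-reduce, and make monic.
Reduced Gröbner basis: {x_1 - x_2^3 + 1, x_2^7 - 2x_2^6 - 3x_2^5 - 2x_2^4 + 2x_2^3 + 3x_2^2 + x_2}.
Label its elements g_1 = x_1 - x_2^3 + 1, g_2 = x_2^7 - 2x_2^6 - 3x_2^5 - 2x_2^4 + 2x_2^3 + 3x_2^2 + x_2.

Reduce p = -12x_1x_2^7 + 24x_1x_2^6 + 36x_1x_2^5 + 24x_1x_2^4 - 24x_1x_2^3 - 36x_1x_2^2 - 21/2x_1x_2 - 4x_2^2 modulo G:
  leading term x_1x_2^7: subtract (-12x_2^7)·g_1 from -12x_1x_2^7 + 24x_1x_2^6 + 36x_1x_2^5 + 24x_1x_2^4 - 24x_1x_2^3 - 36x_1x_2^2 - 21/2x_1x_2 - 4x_2^2 → 24x_1x_2^6 + 36x_1x_2^5 + 24x_1x_2^4 - 24x_1x_2^3 - 36x_1x_2^2 - 21/2x_1x_2 - 12x_2^10 + 12x_2^7 - 4x_2^2
  leading term x_1x_2^6: subtract (24x_2^6)·g_1 from 24x_1x_2^6 + 36x_1x_2^5 + 24x_1x_2^4 - 24x_1x_2^3 - 36x_1x_2^2 - 21/2x_1x_2 - 12x_2^10 + 12x_2^7 - 4x_2^2 → 36x_1x_2^5 + 24x_1x_2^4 - 24x_1x_2^3 - 36x_1x_2^2 - 21/2x_1x_2 - 12x_2^10 + 24x_2^9 + 12x_2^7 - 24x_2^6 - 4x_2^2
  leading term x_1x_2^5: subtract (36x_2^5)·g_1 from 36x_1x_2^5 + 24x_1x_2^4 - 24x_1x_2^3 - 36x_1x_2^2 - 21/2x_1x_2 - 12x_2^10 + 24x_2^9 + 12x_2^7 - 24x_2^6 - 4x_2^2 → 24x_1x_2^4 - 24x_1x_2^3 - 36x_1x_2^2 - 21/2x_1x_2 - 12x_2^10 + 24x_2^9 + 36x_2^8 + 12x_2^7 - 24x_2^6 - 36x_2^5 - 4x_2^2
  leading term x_1x_2^4: subtract (24x_2^4)·g_1 from 24x_1x_2^4 - 24x_1x_2^3 - 36x_1x_2^2 - 21/2x_1x_2 - 12x_2^10 + 24x_2^9 + 36x_2^8 + 12x_2^7 - 24x_2^6 - 36x_2^5 - 4x_2^2 → -24x_1x_2^3 - 36x_1x_2^2 - 21/2x_1x_2 - 12x_2^10 + 24x_2^9 + 36x_2^8 + 36x_2^7 - 24x_2^6 - 36x_2^5 - 24x_2^4 - 4x_2^2
  leading term x_1x_2^3: subtract (-24x_2^3)·g_1 from -24x_1x_2^3 - 36x_1x_2^2 - 21/2x_1x_2 - 12x_2^10 + 24x_2^9 + 36x_2^8 + 36x_2^7 - 24x_2^6 - 36x_2^5 - 24x_2^4 - 4x_2^2 → -36x_1x_2^2 - 21/2x_1x_2 - 12x_2^10 + 24x_2^9 + 36x_2^8 + 36x_2^7 - 48x_2^6 - 36x_2^5 - 24x_2^4 + 24x_2^3 - 4x_2^2
  leading term x_1x_2^2: subtract (-36x_2^2)·g_1 from -36x_1x_2^2 - 21/2x_1x_2 - 12x_2^10 + 24x_2^9 + 36x_2^8 + 36x_2^7 - 48x_2^6 - 36x_2^5 - 24x_2^4 + 24x_2^3 - 4x_2^2 → -21/2x_1x_2 - 12x_2^10 + 24x_2^9 + 36x_2^8 + 36x_2^7 - 48x_2^6 - 72x_2^5 - 24x_2^4 + 24x_2^3 + 32x_2^2
  leading term x_1x_2: subtract (-21/2x_2)·g_1 from -21/2x_1x_2 - 12x_2^10 + 24x_2^9 + 36x_2^8 + 36x_2^7 - 48x_2^6 - 72x_2^5 - 24x_2^4 + 24x_2^3 + 32x_2^2 → -12x_2^10 + 24x_2^9 + 36x_2^8 + 36x_2^7 - 48x_2^6 - 72x_2^5 - 69/2x_2^4 + 24x_2^3 + 32x_2^2 + 21/2x_2
  leading term x_2^10: subtract (-12x_2^3)·g_2 from -12x_2^10 + 24x_2^9 + 36x_2^8 + 36x_2^7 - 48x_2^6 - 72x_2^5 - 69/2x_2^4 + 24x_2^3 + 32x_2^2 + 21/2x_2 → 12x_2^7 - 24x_2^6 - 36x_2^5 - 45/2x_2^4 + 24x_2^3 + 32x_2^2 + 21/2x_2
  leading term x_2^7: subtract (12)·g_2 from 12x_2^7 - 24x_2^6 - 36x_2^5 - 45/2x_2^4 + 24x_2^3 + 32x_2^2 + 21/2x_2 → 3/2x_2^4 - 4x_2^2 - 3/2x_2
  leading term x_2^4: no divisor's leading term divides it; move 3/2x_2^4 to the remainder.
  leading term x_2^2: no divisor's leading term divides it; move -4x_2^2 to the remainder.
  leading term x_2: no divisor's leading term divides it; move -3/2x_2 to the remainder.
  normal form = 3/2x_2^4 - 4x_2^2 - 3/2x_2.
The normal form is nonzero, so p ∉ I. Since p minus its normal form lies in I, I + (p) = I + (r) where r = 3/2x_2^4 - 4x_2^2 - 3/2x_2; decide whether this ideal is the whole ring.
Run Buchberger on G together with r (pairs among the g_i already reduce to 0 since G is a Gröbner basis):
g_1 = x_1 - x_2^3 + 1, LT = x_1.
g_2 = x_2^7 - 2x_2^6 - 3x_2^5 - 2x_2^4 + 2x_2^3 + 3x_2^2 + x_2, LT = x_2^7.
r = 3/2x_2^4 - 4x_2^2 - 3/2x_2, LT = x_2^4.

S(g_2,r): lcm = x_2^7. S = -2x_2^6 - 1/3x_2^5 - x_2^4 + 2x_2^3 + 3x_2^2 + x_2.
  reduce S modulo (g_1, g_2, r):
  remainder -8/9x_2^3 - 128/9x_2^2 - 16/3x_2 ≠ 0; add m_4 = -8/9x_2^3 - 128/9x_2^2 - 16/3x_2 to the basis.

S(g_2,m_4): lcm = x_2^7. S = -18x_2^6 - 9x_2^5 - 2x_2^4 + 2x_2^3 + 3x_2^2 + x_2.
  reduce S modulo (g_1, g_2, r, m_4):
  remainder 1502/3x_2^2 + 191x_2 ≠ 0; add m_5 = 1502/3x_2^2 + 191x_2 to the basis.

S(r,m_4): lcm = x_2^4. S = -16x_2^3 - 26/3x_2^2 - x_2.
  reduce S modulo (g_1, g_2, r, m_4, m_5):
  remainder 484/751x_2 ≠ 0; add m_6 = 484/751x_2 to the basis.

The other S-polynomials (S(g_1,g_2), S(g_1,r), S(g_1,m_4), S(g_1,m_5), S(g_2,m_5), S(r,m_5), S(m_4,m_5), S(g_1,m_6), S(g_2,m_6), S(r,m_6), S(m_4,m_6), S(m_5,m_6)) all reduce to 0 modulo the current basis, so we have a Gröbner basis.
Inter-reduce: drop elements whose leading term is divisible by another's, tail-reduce, and make monic.
Reduced Gröbner basis: {x_1 + 1, x_2}.
The reduced Gröbner basis of I + (p) is {x_1 + 1, x_2} ≠ {1}, a proper ideal, so the enlarged system stays consistent: p is independent of I, with normal form 3/2x_2^4 - 4x_2^2 - 3/2x_2.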